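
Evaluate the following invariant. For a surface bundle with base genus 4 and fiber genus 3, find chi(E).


For a fiber bundle F -> E -> B (with CW structure): chi(E) = chi(B) * chi(F).
chi(Sigma_4) = -6, chi(Sigma_3) = -4.
chi(E) = (-6) * (-4) = 24

24


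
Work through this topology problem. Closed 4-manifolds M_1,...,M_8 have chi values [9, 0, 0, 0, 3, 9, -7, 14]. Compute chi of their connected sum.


For n-manifolds: chi(A#B) = chi(A) + chi(B) - chi(S^4).
chi(S^4) = 1 + (-1)^4 = 2.
chi(#) = (sum chi_i) - (8-1)*chi(S^4) = 28 - 7*2 = 14

14


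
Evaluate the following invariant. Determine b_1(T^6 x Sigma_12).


pi_1(A x B) = pi_1(A) x pi_1(B); rank of abelianization = b_1.
b_1(T^6) = 6, b_1(Sigma_12) = 2*12 = 24.
b_1(product) = 6 + 24 = 30

30


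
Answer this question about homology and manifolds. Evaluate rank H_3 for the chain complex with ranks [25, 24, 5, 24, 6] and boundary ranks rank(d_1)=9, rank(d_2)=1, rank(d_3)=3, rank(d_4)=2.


rank H_k = rank(ker d_k) - rank(im d_{k+1}).
rank(ker d_3) = rank(C_3) - rank(d_3) = 24 - 3 = 21.
rank(im d_{3+1}) = 2.
rank H_3 = 21 - 2 = 19

19


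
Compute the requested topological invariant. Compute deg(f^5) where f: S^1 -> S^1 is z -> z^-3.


deg(f) = -3. Degree is multiplicative: deg(f^5) = (deg f)^5.
deg(f^5) = (-3)^5 = -243

-243


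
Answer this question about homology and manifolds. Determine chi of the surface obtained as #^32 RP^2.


For a non-orientable closed surface with k crosscaps: chi = 2 - k.
Here k = 32.
chi = 2 - 32 = -30

-30


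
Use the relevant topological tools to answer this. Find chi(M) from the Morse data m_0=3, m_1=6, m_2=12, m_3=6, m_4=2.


Morse theory: chi(M) = sum_k (-1)^k m_k where m_k = #(index-k critical points).
= (3) + (-6) + (12) + (-6) + (2) = 5

5


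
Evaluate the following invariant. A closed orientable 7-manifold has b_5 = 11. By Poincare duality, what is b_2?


Poincare duality for closed orientable n-manifolds: b_k = b_{n-k}.
Here n = 7, so b_2 = b_5 = 11

11


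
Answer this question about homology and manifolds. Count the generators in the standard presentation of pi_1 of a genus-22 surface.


Standard presentation: pi_1(Sigma_g) = <a_1,b_1,...,a_g,b_g | [a_1,b_1]...[a_g,b_g] = 1>.
Number of generators = 2g = 2*22 = 44

44


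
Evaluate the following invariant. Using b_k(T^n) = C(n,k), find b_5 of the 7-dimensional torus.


By the Kunneth formula, b_k(T^n) = C(n,k).
b_5(T^7) = C(7,5).
C(7,5) = 7!/(5!*2!) = 21

21


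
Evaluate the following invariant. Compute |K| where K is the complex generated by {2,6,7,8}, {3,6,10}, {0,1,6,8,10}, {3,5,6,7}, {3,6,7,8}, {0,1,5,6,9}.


Each maximal simplex on m vertices has 2^m - 1 nonempty faces.
Take the union (dedupe shared faces).
Total distinct faces = 83

83


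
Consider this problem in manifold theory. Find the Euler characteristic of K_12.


K_12: V = 12, E = C(12,2) = 66.
chi = V - E = 12 - 66 = -54

-54


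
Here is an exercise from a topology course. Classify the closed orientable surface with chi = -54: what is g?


chi = 2 - 2g for closed orientable surfaces.
-54 = 2 - 2g
2g = 2 - (-54) = 56
g = 28

28


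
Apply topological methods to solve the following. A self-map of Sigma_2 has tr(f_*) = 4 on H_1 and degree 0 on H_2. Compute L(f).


L(f) = tr(f_0*) - tr(f_1*) + tr(f_2*).
= 1 - (4) + (0)
= -3

-3


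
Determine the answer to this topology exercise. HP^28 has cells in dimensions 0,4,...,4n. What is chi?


HP^28 has one cell in each dimension 0, 4, ..., 4*28 (28+1 cells, all even-dim).
chi = 28 + 1 = 29

29


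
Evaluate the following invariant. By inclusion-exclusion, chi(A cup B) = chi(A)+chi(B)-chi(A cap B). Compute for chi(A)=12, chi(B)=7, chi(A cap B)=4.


chi(A cup B) = chi(A) + chi(B) - chi(A cap B)
= 12 + (7) - (4)
= 15

15


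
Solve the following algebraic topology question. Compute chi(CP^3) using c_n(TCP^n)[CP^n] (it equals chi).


For any closed oriented manifold, <e(TM),[M]> = chi(M).
chi(CP^3) = 3+1 = 4

4


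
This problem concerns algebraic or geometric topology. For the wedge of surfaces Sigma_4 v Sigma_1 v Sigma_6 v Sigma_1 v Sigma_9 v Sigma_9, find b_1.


For a wedge X v Y: reduced H_k(X v Y) = H_k(X) + H_k(Y).
Each Sigma_g contributes b_1 = 2g.
b_1 = 8 + 2 + 12 + 2 + 18 + 18 = 60

60


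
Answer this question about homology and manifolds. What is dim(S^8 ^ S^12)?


S^m ^ S^n = S^{m+n}.
k = 8 + 12 = 20

20


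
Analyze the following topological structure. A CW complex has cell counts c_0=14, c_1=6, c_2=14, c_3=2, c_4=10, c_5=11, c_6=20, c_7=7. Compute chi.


chi = sum_k (-1)^k c_k.
= (-1)^0*14 + (-1)^1*6 + (-1)^2*14 + (-1)^3*2 + (-1)^4*10 + (-1)^5*11 + (-1)^6*20 + (-1)^7*7
= (14) + (-6) + (14) + (-2) + (10) + (-11) + (20) + (-7)
= 32

32


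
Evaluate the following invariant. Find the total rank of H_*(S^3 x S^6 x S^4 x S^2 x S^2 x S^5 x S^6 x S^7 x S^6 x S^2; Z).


Total Betti number is multiplicative under products.
Each S^d (d>=1) has total Betti number 2.
There are 10 sphere factors.
Total = 2^10 = 1024

1024


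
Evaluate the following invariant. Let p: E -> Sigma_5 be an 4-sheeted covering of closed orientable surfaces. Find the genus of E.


For an n-sheeted cover: chi(E) = n * chi(B).
chi(Sigma_5) = 2 - 2*5 = -8.
chi(E) = 4 * (-8) = -32.
genus(E) = (2 - chi(E))/2 = (2 - (-32))/2 = 34/2 = 17

17


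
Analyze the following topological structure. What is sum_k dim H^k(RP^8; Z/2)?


H^k(RP^8; Z/2) = Z/2 for each 0 <= k <= 8.
Total dimension = 8 + 1 = 9

9


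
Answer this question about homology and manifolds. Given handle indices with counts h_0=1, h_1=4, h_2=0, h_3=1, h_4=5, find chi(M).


Handles of index k contribute (-1)^k to chi (same as CW cells).
chi = (1) + (-4) + (0) + (-1) + (5) = 1

1


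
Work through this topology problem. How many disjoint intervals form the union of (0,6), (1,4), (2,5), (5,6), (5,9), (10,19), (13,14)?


Sort and merge overlapping open intervals.
Merged: (0,9), (10,19).
Number of components = 2

2


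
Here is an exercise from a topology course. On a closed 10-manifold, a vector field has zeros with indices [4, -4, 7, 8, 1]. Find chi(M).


Poincare-Hopf: chi(M) = sum of indices of zeros.
chi = (4) + (-4) + (7) + (8) + (1) = 16

16


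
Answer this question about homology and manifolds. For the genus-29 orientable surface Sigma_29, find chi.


For a closed orientable surface of genus g: chi = 2 - 2g.
Here g = 29.
chi = 2 - 2*29 = 2 - 58 = -56

-56


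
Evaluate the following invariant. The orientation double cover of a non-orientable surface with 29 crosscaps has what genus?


chi(N_29) = 2 - 29 = -27.
Double cover: chi(Sigma_g) = 2 * chi(N_29) = 2*(-27) = -54.
2 - 2g = -54, so g = (2 - (-54))/2 = 56/2 = 28

28


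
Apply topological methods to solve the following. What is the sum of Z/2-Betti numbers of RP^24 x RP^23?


dim H^*(RP^n; Z/2) = n+1 (one Z/2 in each degree 0..n).
Total Betti number is multiplicative.
Total = (24+1) * (23+1) = 25 * 24 = 600

600


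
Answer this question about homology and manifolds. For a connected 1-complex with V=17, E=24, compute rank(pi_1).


For a connected graph: rank(pi_1) = b_1 = E - V + 1 = 1 - chi.
chi = V - E = 17 - 24 = -7.
rank = 1 - (-7) = 24 - 17 + 1 = 8

8


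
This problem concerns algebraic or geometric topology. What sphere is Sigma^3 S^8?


Each suspension raises dimension by 1: Sigma S^n = S^{n+1}.
Sigma^3 S^8 = S^{8+3} = S^11

11


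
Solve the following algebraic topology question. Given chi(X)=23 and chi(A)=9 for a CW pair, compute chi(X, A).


Relative Euler characteristic: chi(X, A) = chi(X) - chi(A).
= 23 - (9) = 14

14


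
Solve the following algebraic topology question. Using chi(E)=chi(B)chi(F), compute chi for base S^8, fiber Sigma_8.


chi(S^8) = 2 (n even), chi(Sigma_8) = 2 - 2*8 = -14.
chi(E) = 2 * (-14) = -28

-28


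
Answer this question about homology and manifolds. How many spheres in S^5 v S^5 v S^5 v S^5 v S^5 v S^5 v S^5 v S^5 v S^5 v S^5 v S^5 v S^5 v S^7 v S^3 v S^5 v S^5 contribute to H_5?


For a wedge of spheres, H_k (k>0) is free on one generator per sphere of dimension k.
Spheres of dimension 5: count = 14.
b_5 = 14

14


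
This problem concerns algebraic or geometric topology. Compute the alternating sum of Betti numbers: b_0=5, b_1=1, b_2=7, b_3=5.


chi = sum_k (-1)^k b_k.
= (5) + (-1) + (7) + (-5)
= 6

6


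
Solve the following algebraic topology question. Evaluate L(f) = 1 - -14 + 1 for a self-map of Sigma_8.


L(f) = tr(f_0*) - tr(f_1*) + tr(f_2*).
= 1 - (-14) + (1)
= 16

16


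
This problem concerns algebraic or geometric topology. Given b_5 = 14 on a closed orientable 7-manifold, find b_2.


Poincare duality for closed orientable n-manifolds: b_k = b_{n-k}.
Here n = 7, so b_2 = b_5 = 14

14


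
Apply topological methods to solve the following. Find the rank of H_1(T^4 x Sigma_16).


pi_1(A x B) = pi_1(A) x pi_1(B); rank of abelianization = b_1.
b_1(T^4) = 4, b_1(Sigma_16) = 2*16 = 32.
b_1(product) = 4 + 32 = 36

36


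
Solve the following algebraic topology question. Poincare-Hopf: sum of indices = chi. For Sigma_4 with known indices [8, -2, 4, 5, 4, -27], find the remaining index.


Poincare-Hopf: sum of indices = chi(M).
chi(Sigma_4) = 2 - 2*4 = -6.
Sum of known indices = -8.
x = chi - (sum known) = -6 - (-8) = 2

2


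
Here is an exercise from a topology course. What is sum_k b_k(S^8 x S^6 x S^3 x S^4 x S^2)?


Total Betti number is multiplicative under products.
Each S^d (d>=1) has total Betti number 2.
There are 5 sphere factors.
Total = 2^5 = 32

32


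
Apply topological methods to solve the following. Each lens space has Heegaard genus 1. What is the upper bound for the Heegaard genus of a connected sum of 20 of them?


Heegaard genus satisfies g(A#B) <= g(A) + g(B).
Each lens space has g = 1.
Upper bound: 20 * 1 = 20

20


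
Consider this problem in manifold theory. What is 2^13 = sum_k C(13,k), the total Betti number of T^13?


b_k(T^13) = C(13,k), so the sum over k is sum_k C(13,k) = 2^13.
Total = 2^13 = 8192

8192


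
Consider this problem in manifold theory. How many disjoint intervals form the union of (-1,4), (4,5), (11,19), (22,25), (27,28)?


Sort and merge overlapping open intervals.
Merged: (-1,4), (4,5), (11,19), (22,25), (27,28).
Number of components = 5

5


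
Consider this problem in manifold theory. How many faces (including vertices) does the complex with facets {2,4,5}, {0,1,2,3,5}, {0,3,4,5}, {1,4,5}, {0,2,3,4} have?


Each maximal simplex on m vertices has 2^m - 1 nonempty faces.
Take the union (dedupe shared faces).
Total distinct faces = 46

46


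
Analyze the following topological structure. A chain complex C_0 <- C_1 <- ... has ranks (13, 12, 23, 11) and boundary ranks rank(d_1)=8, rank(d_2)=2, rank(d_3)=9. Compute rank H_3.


rank H_k = rank(ker d_k) - rank(im d_{k+1}).
rank(ker d_3) = rank(C_3) - rank(d_3) = 11 - 9 = 2.
rank(im d_{3+1}) = 0.
rank H_3 = 2 - 0 = 2

2


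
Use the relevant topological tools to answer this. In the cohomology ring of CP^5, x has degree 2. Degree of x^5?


|x| = 2 in H^*(CP^n).
|x^5| = 5 * |x| = 5 * 2 = 10

10


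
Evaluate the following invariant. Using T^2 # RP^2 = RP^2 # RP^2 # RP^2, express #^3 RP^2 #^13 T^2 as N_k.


Since a >= 1, the sum is non-orientable; each T^2 can be replaced by RP^2 # RP^2 (since T^2#RP^2 = 3RP^2).
Total crosscaps k = 3 + 2*13 = 29.
Check via chi: chi = 3*1 + 13*0 - (3+13-1)*2 = -27 = 2 - k = -27. Consistent.

29


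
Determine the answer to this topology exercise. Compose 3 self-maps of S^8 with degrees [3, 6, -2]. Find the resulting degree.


Degree is multiplicative: deg(composition) = product of degrees.
= (3) * (6) * (-2) = -36

-36


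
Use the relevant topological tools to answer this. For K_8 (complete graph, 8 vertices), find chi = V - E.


K_8: V = 8, E = C(8,2) = 28.
chi = V - E = 8 - 28 = -20

-20


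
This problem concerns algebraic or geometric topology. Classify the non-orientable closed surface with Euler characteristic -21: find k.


chi = 2 - k for closed non-orientable surfaces with k crosscaps.
-21 = 2 - k
k = 2 - (-21) = 23

23


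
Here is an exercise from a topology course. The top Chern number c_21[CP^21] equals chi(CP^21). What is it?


For any closed oriented manifold, <e(TM),[M]> = chi(M).
chi(CP^21) = 21+1 = 22

22


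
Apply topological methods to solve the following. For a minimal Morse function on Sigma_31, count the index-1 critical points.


A perfect Morse function has m_k = b_k.
For Sigma_31: b_0=1, b_1=2g=62, b_2=1.
Saddles m_1 = 2g = 62

62


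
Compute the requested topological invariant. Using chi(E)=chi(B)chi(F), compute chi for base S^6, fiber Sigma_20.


chi(S^6) = 2 (n even), chi(Sigma_20) = 2 - 2*20 = -38.
chi(E) = 2 * (-38) = -76

-76


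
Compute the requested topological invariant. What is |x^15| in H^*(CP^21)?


|x| = 2 in H^*(CP^n).
|x^15| = 15 * |x| = 15 * 2 = 30

30


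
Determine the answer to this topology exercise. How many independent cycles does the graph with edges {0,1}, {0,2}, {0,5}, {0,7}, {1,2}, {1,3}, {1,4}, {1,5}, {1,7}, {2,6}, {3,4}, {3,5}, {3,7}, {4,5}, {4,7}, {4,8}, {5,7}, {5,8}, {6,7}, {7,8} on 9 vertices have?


b_1 = E - V + (number of components).
E = 20, V = 9, components = 1.
b_1 = 20 - 9 + 1 = 12

12


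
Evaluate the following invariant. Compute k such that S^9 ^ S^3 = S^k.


S^m ^ S^n = S^{m+n}.
k = 9 + 3 = 12

12


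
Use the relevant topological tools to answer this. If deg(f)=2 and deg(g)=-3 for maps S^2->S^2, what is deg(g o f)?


Degree is multiplicative under composition: deg(g o f) = deg(g) * deg(f).
= -3 * 2 = -6

-6


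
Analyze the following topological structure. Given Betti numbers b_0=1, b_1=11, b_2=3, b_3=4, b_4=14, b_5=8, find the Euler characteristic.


chi = sum_k (-1)^k b_k.
= (1) + (-11) + (3) + (-4) + (14) + (-8)
= -5

-5


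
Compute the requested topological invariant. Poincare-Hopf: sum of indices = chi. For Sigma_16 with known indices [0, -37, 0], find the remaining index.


Poincare-Hopf: sum of indices = chi(M).
chi(Sigma_16) = 2 - 2*16 = -30.
Sum of known indices = -37.
x = chi - (sum known) = -30 - (-37) = 7

7


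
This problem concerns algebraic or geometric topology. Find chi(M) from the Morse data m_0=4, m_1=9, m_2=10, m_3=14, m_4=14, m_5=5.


Morse theory: chi(M) = sum_k (-1)^k m_k where m_k = #(index-k critical points).
= (4) + (-9) + (10) + (-14) + (14) + (-5) = 0

0


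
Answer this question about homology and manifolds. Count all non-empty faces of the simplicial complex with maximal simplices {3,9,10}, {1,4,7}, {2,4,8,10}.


Each maximal simplex on m vertices has 2^m - 1 nonempty faces.
Take the union (dedupe shared faces).
Total distinct faces = 27

27


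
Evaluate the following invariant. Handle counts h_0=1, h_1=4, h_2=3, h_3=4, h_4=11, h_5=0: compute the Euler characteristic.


Handles of index k contribute (-1)^k to chi (same as CW cells).
chi = (1) + (-4) + (3) + (-4) + (11) + (0) = 7

7


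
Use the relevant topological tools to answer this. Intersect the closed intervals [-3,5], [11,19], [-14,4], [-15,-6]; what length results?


Intersection = [max(a_i), min(b_i)] = [11, -6].
Since 11 > -6, the intersection is empty.
Length = 0

0


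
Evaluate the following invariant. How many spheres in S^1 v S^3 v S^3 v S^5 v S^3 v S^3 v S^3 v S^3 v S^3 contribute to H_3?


For a wedge of spheres, H_k (k>0) is free on one generator per sphere of dimension k.
Spheres of dimension 3: count = 7.
b_3 = 7

7


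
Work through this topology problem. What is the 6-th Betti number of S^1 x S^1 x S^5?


Each S^d has Poincare polynomial 1 + t^d.
The product S^1 x S^1 x S^5 has Poincare polynomial prod(1+t^d_i).
Expanding: b_0=1, b_1=2, b_2=1, b_5=1, b_6=2, b_7=1.
b_6 = 2

2


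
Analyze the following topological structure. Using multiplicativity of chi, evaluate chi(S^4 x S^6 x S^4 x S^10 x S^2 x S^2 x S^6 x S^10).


chi is multiplicative: chi(X x Y) = chi(X) chi(Y).
Each even-dim sphere has chi = 2. There are 8 factors.
chi = 2^8 = 256

256


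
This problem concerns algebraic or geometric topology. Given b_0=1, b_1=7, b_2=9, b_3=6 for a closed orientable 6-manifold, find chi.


By Poincare duality b_k = b_{6-k}, so full Betti numbers: b_0=1, b_1=7, b_2=9, b_3=6, b_4=9, b_5=7, b_6=1.
chi = sum (-1)^k b_k = 0

0


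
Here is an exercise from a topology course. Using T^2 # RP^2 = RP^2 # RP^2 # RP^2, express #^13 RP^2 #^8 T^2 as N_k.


Since a >= 1, the sum is non-orientable; each T^2 can be replaced by RP^2 # RP^2 (since T^2#RP^2 = 3RP^2).
Total crosscaps k = 13 + 2*8 = 29.
Check via chi: chi = 13*1 + 8*0 - (13+8-1)*2 = -27 = 2 - k = -27. Consistent.

29


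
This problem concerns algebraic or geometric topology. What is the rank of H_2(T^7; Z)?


By the Kunneth formula, b_k(T^n) = C(n,k).
b_2(T^7) = C(7,2).
C(7,2) = 7!/(2!*5!) = 21

21


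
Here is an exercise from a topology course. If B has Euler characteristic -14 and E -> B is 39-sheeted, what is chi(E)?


For a finite covering: chi(E) = (number of sheets) * chi(B).
chi(E) = 39 * (-14) = -546

-546


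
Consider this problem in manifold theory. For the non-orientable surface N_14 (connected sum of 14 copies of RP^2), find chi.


For a non-orientable closed surface with k crosscaps: chi = 2 - k.
Here k = 14.
chi = 2 - 14 = -12

-12


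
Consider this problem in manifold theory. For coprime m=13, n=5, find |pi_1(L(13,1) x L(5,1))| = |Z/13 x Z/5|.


pi_1(X x Y) = pi_1(X) x pi_1(Y).
pi_1(L(13,1)) = Z/13, pi_1(L(5,1)) = Z/5.
|Z/13 x Z/5| = 13 * 5 = 65

65


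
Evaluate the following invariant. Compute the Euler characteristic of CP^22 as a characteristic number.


For any closed oriented manifold, <e(TM),[M]> = chi(M).
chi(CP^22) = 22+1 = 23

23


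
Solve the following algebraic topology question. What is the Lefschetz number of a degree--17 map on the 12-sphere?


On S^12: L(f) = tr(f_0*) + (-1)^12 tr(f_12*) = 1 + (-1)^12 * deg(f).
L(f) = 1 + (-1)^12 * -17 = 1 + -17 = -16

-16


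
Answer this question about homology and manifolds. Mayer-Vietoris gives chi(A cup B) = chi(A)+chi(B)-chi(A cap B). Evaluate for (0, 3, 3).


chi(A cup B) = chi(A) + chi(B) - chi(A cap B)
= 0 + (3) - (3)
= 0

0


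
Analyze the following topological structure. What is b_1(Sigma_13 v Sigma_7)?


For a wedge: H_1(A v B) = H_1(A) + H_1(B).
b_1(Sigma_13) = 26, b_1(Sigma_7) = 14.
b_1 = 26 + 14 = 40

40


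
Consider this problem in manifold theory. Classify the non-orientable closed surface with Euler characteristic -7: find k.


chi = 2 - k for closed non-orientable surfaces with k crosscaps.
-7 = 2 - k
k = 2 - (-7) = 9

9


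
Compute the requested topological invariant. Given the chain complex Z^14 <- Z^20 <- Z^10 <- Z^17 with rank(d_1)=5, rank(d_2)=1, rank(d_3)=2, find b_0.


rank H_k = rank(ker d_k) - rank(im d_{k+1}).
rank(ker d_0) = rank(C_0) - rank(d_0) = 14 - 0 = 14.
rank(im d_{0+1}) = 5.
rank H_0 = 14 - 5 = 9

9


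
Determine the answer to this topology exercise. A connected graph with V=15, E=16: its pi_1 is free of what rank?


For a connected graph: rank(pi_1) = b_1 = E - V + 1 = 1 - chi.
chi = V - E = 15 - 16 = -1.
rank = 1 - (-1) = 16 - 15 + 1 = 2

2


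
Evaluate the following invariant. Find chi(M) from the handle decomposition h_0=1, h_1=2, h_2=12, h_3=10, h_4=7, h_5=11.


Handles of index k contribute (-1)^k to chi (same as CW cells).
chi = (1) + (-2) + (12) + (-10) + (7) + (-11) = -3

-3


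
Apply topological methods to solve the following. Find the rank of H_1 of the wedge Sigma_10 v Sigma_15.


For a wedge: H_1(A v B) = H_1(A) + H_1(B).
b_1(Sigma_10) = 20, b_1(Sigma_15) = 30.
b_1 = 20 + 30 = 50

50


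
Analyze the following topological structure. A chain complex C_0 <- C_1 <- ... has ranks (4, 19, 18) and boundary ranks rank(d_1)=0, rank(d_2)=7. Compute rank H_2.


rank H_k = rank(ker d_k) - rank(im d_{k+1}).
rank(ker d_2) = rank(C_2) - rank(d_2) = 18 - 7 = 11.
rank(im d_{2+1}) = 0.
rank H_2 = 11 - 0 = 11

11


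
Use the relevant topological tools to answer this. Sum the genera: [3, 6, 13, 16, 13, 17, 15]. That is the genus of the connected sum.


Genus is additive under connected sum of orientable surfaces.
g = 3 + 6 + 13 + 16 + 13 + 17 + 15 = 83

83


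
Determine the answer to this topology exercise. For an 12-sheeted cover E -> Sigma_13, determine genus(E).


For an n-sheeted cover: chi(E) = n * chi(B).
chi(Sigma_13) = 2 - 2*13 = -24.
chi(E) = 12 * (-24) = -288.
genus(E) = (2 - chi(E))/2 = (2 - (-288))/2 = 290/2 = 145

145


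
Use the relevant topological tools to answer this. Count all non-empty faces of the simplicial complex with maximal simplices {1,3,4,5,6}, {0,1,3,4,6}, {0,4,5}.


Each maximal simplex on m vertices has 2^m - 1 nonempty faces.
Take the union (dedupe shared faces).
Total distinct faces = 49

49


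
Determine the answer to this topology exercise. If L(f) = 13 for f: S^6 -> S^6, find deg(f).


L(f) = 1 + (-1)^6 deg(f) on S^6.
13 = 1 + (-1)^6 * deg(f)
(-1)^6 * deg(f) = 12
deg(f) = 12

12


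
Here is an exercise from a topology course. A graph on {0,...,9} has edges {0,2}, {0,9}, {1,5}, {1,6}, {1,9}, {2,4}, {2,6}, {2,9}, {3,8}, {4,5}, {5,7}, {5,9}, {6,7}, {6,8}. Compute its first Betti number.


b_1 = E - V + (number of components).
E = 14, V = 10, components = 1.
b_1 = 14 - 10 + 1 = 5

5


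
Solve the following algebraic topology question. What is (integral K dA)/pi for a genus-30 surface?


Gauss-Bonnet: integral K dA = 2*pi*chi(M).
chi(Sigma_30) = 2 - 2*30 = -58.
(integral K dA)/pi = 2*chi = 2*(-58) = -116

-116


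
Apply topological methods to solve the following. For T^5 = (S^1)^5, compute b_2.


By the Kunneth formula, b_k(T^n) = C(n,k).
b_2(T^5) = C(5,2).
C(5,2) = 5!/(2!*3!) = 10

10


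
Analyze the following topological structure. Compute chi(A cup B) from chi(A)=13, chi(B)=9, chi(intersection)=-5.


chi(A cup B) = chi(A) + chi(B) - chi(A cap B)
= 13 + (9) - (-5)
= 27

27


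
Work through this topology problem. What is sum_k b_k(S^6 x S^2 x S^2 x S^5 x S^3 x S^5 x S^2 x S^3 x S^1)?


Total Betti number is multiplicative under products.
Each S^d (d>=1) has total Betti number 2.
There are 9 sphere factors.
Total = 2^9 = 512

512


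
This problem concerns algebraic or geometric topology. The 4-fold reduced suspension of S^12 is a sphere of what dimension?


Each suspension raises dimension by 1: Sigma S^n = S^{n+1}.
Sigma^4 S^12 = S^{12+4} = S^16

16


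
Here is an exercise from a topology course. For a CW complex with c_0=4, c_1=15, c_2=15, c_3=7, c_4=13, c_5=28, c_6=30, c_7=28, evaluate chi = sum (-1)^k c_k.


chi = sum_k (-1)^k c_k.
= (-1)^0*4 + (-1)^1*15 + (-1)^2*15 + (-1)^3*7 + (-1)^4*13 + (-1)^5*28 + (-1)^6*30 + (-1)^7*28
= (4) + (-15) + (15) + (-7) + (13) + (-28) + (30) + (-28)
= -16

-16


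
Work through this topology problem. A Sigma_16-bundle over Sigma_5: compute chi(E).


For a fiber bundle F -> E -> B (with CW structure): chi(E) = chi(B) * chi(F).
chi(Sigma_5) = -8, chi(Sigma_16) = -30.
chi(E) = (-8) * (-30) = 240

240


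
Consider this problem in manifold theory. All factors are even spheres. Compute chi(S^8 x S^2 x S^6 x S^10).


chi is multiplicative: chi(X x Y) = chi(X) chi(Y).
Each even-dim sphere has chi = 2. There are 4 factors.
chi = 2^4 = 16

16


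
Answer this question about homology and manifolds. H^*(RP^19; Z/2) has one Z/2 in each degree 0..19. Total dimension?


H^k(RP^19; Z/2) = Z/2 for each 0 <= k <= 19.
Total dimension = 19 + 1 = 20

20


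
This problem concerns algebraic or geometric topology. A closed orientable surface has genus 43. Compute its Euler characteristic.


For a closed orientable surface of genus g: chi = 2 - 2g.
Here g = 43.
chi = 2 - 2*43 = 2 - 86 = -84

-84


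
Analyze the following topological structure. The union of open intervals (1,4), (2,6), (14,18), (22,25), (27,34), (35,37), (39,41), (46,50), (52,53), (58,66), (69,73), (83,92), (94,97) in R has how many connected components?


Sort and merge overlapping open intervals.
Merged: (1,6), (14,18), (22,25), (27,34), (35,37), (39,41), (46,50), (52,53), (58,66), (69,73), (83,92), (94,97).
Number of components = 12

12


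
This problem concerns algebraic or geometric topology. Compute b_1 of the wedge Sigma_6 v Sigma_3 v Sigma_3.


For a wedge X v Y: reduced H_k(X v Y) = H_k(X) + H_k(Y).
Each Sigma_g contributes b_1 = 2g.
b_1 = 12 + 6 + 6 = 24

24


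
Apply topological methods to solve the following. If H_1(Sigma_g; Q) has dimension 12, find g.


For a closed orientable surface: b_1 = 2g.
12 = 2g
g = 12 / 2 = 6

6


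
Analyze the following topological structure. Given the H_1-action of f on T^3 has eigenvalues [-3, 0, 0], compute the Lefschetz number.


For a torus self-map: L(f) = det(I - A) where A acts on H_1.
L(f) = (1--3) * (1-0) * (1-0) = 4 * 1 * 1 = 4

4


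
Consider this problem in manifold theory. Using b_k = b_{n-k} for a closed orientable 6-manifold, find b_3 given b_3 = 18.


Poincare duality for closed orientable n-manifolds: b_k = b_{n-k}.
Here n = 6, so b_3 = b_3 = 18

18


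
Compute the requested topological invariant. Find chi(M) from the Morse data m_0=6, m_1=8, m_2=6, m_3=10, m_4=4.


Morse theory: chi(M) = sum_k (-1)^k m_k where m_k = #(index-k critical points).
= (6) + (-8) + (6) + (-10) + (4) = -2

-2


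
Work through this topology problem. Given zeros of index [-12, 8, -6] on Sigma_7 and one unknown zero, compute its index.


Poincare-Hopf: sum of indices = chi(M).
chi(Sigma_7) = 2 - 2*7 = -12.
Sum of known indices = -10.
x = chi - (sum known) = -12 - (-10) = -2

-2


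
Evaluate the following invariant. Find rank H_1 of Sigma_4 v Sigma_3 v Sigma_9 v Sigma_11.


For a wedge X v Y: reduced H_k(X v Y) = H_k(X) + H_k(Y).
Each Sigma_g contributes b_1 = 2g.
b_1 = 8 + 6 + 18 + 22 = 54

54


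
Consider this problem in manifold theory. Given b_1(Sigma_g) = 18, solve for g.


For a closed orientable surface: b_1 = 2g.
18 = 2g
g = 18 / 2 = 9

9


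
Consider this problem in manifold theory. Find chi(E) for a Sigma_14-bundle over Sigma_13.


For a fiber bundle F -> E -> B (with CW structure): chi(E) = chi(B) * chi(F).
chi(Sigma_13) = -24, chi(Sigma_14) = -26.
chi(E) = (-24) * (-26) = 624

624


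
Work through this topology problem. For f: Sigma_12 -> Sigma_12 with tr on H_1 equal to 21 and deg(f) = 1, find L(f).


L(f) = tr(f_0*) - tr(f_1*) + tr(f_2*).
= 1 - (21) + (1)
= -19

-19


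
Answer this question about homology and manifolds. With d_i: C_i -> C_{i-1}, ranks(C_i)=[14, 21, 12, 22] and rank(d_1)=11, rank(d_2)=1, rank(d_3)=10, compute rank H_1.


rank H_k = rank(ker d_k) - rank(im d_{k+1}).
rank(ker d_1) = rank(C_1) - rank(d_1) = 21 - 11 = 10.
rank(im d_{1+1}) = 1.
rank H_1 = 10 - 1 = 9

9


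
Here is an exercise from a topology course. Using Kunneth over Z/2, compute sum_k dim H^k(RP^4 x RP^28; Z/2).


dim H^*(RP^n; Z/2) = n+1 (one Z/2 in each degree 0..n).
Total Betti number is multiplicative.
Total = (4+1) * (28+1) = 5 * 29 = 145

145


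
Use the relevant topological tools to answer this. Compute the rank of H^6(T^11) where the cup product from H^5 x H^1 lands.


Cup product: H^p x H^q -> H^{p+q}; here p+q = 5+1 = 6.
rank H^k(T^n) = C(n,k).
C(11,6) = 462

462


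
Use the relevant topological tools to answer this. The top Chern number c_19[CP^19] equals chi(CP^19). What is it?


For any closed oriented manifold, <e(TM),[M]> = chi(M).
chi(CP^19) = 19+1 = 20

20


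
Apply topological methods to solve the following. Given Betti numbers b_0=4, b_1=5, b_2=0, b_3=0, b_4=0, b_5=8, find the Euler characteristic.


chi = sum_k (-1)^k b_k.
= (4) + (-5) + (0) + (0) + (0) + (-8)
= -9

-9


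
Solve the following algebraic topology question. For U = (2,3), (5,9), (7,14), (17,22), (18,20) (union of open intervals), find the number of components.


Sort and merge overlapping open intervals.
Merged: (2,3), (5,14), (17,22).
Number of components = 3

3


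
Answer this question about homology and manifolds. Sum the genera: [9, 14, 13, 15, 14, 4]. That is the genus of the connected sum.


Genus is additive under connected sum of orientable surfaces.
g = 9 + 14 + 13 + 15 + 14 + 4 = 69

69


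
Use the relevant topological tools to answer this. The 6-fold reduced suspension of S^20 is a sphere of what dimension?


Each suspension raises dimension by 1: Sigma S^n = S^{n+1}.
Sigma^6 S^20 = S^{20+6} = S^26

26


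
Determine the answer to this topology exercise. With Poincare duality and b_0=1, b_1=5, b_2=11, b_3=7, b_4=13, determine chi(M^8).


By Poincare duality b_k = b_{8-k}, so full Betti numbers: b_0=1, b_1=5, b_2=11, b_3=7, b_4=13, b_5=7, b_6=11, b_7=5, b_8=1.
chi = sum (-1)^k b_k = 13

13


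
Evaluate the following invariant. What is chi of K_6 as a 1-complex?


K_6: V = 6, E = C(6,2) = 15.
chi = V - E = 6 - 15 = -9

-9


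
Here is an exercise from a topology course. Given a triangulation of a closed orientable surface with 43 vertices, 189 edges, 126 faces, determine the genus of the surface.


chi = V - E + F = 43 - 189 + 126 = -20
For orientable closed surface: chi = 2 - 2g, so g = (2 - chi)/2.
g = (2 - (-20)) / 2 = 22 / 2 = 11

11


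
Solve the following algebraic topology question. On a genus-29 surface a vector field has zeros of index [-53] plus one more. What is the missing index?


Poincare-Hopf: sum of indices = chi(M).
chi(Sigma_29) = 2 - 2*29 = -56.
Sum of known indices = -53.
x = chi - (sum known) = -56 - (-53) = -3

-3


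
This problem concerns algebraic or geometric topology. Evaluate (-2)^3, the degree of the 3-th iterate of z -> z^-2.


deg(f) = -2. Degree is multiplicative: deg(f^3) = (deg f)^3.
deg(f^3) = (-2)^3 = -8

-8


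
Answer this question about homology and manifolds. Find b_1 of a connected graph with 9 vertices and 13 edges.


For a connected graph: rank(pi_1) = b_1 = E - V + 1 = 1 - chi.
chi = V - E = 9 - 13 = -4.
rank = 1 - (-4) = 13 - 9 + 1 = 5

5


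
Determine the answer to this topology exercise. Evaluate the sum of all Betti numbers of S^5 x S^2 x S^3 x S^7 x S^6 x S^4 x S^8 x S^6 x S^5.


Total Betti number is multiplicative under products.
Each S^d (d>=1) has total Betti number 2.
There are 9 sphere factors.
Total = 2^9 = 512

512


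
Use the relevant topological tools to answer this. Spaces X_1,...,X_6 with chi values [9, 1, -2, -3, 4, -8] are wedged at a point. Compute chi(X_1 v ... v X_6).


chi(A v B) = chi(A) + chi(B) - 1 (one point identified).
For 6 spaces: chi = (sum chi_i) - (6 - 1).
sum = 1; chi = 1 - 5 = -4

-4


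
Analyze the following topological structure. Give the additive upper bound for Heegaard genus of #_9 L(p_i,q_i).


Heegaard genus satisfies g(A#B) <= g(A) + g(B).
Each lens space has g = 1.
Upper bound: 9 * 1 = 9

9


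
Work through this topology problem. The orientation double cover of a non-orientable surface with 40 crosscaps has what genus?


chi(N_40) = 2 - 40 = -38.
Double cover: chi(Sigma_g) = 2 * chi(N_40) = 2*(-38) = -76.
2 - 2g = -76, so g = (2 - (-76))/2 = 78/2 = 39

39


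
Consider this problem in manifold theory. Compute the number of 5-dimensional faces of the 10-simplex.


Delta^10 has 10+1 vertices. A 5-face is a choice of 5+1 vertices.
f_5 = C(10+1, 5+1) = C(11,6) = 462

462


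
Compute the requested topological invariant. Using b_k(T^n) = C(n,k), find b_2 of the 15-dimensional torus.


By the Kunneth formula, b_k(T^n) = C(n,k).
b_2(T^15) = C(15,2).
C(15,2) = 15!/(2!*13!) = 105

105


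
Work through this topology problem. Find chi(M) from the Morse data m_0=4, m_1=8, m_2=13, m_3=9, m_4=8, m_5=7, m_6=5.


Morse theory: chi(M) = sum_k (-1)^k m_k where m_k = #(index-k critical points).
= (4) + (-8) + (13) + (-9) + (8) + (-7) + (5) = 6

6


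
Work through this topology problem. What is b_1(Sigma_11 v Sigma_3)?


For a wedge: H_1(A v B) = H_1(A) + H_1(B).
b_1(Sigma_11) = 22, b_1(Sigma_3) = 6.
b_1 = 22 + 6 = 28

28


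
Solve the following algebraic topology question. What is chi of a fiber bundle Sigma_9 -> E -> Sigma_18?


For a fiber bundle F -> E -> B (with CW structure): chi(E) = chi(B) * chi(F).
chi(Sigma_18) = -34, chi(Sigma_9) = -16.
chi(E) = (-34) * (-16) = 544

544


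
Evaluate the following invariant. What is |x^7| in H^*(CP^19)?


|x| = 2 in H^*(CP^n).
|x^7| = 7 * |x| = 7 * 2 = 14

14


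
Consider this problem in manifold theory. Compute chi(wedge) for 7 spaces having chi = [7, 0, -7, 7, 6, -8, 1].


chi(A v B) = chi(A) + chi(B) - 1 (one point identified).
For 7 spaces: chi = (sum chi_i) - (7 - 1).
sum = 6; chi = 6 - 6 = 0

0


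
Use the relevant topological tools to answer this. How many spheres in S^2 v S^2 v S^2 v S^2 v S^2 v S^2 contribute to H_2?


For a wedge of spheres, H_k (k>0) is free on one generator per sphere of dimension k.
Spheres of dimension 2: count = 6.
b_2 = 6

6


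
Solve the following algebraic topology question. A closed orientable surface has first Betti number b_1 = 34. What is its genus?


For a closed orientable surface: b_1 = 2g.
34 = 2g
g = 34 / 2 = 17

17


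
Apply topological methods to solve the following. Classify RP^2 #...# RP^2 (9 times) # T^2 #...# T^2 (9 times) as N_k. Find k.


Since a >= 1, the sum is non-orientable; each T^2 can be replaced by RP^2 # RP^2 (since T^2#RP^2 = 3RP^2).
Total crosscaps k = 9 + 2*9 = 27.
Check via chi: chi = 9*1 + 9*0 - (9+9-1)*2 = -25 = 2 - k = -25. Consistent.

27


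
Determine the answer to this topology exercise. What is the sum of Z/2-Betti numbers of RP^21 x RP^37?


dim H^*(RP^n; Z/2) = n+1 (one Z/2 in each degree 0..n).
Total Betti number is multiplicative.
Total = (21+1) * (37+1) = 22 * 38 = 836

836


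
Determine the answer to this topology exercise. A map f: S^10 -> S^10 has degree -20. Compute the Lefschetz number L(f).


On S^10: L(f) = tr(f_0*) + (-1)^10 tr(f_10*) = 1 + (-1)^10 * deg(f).
L(f) = 1 + (-1)^10 * -20 = 1 + -20 = -19

-19


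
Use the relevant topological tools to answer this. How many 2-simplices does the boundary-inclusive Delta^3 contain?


Delta^3 has 3+1 vertices. A 2-face is a choice of 2+1 vertices.
f_2 = C(3+1, 2+1) = C(4,3) = 4

4


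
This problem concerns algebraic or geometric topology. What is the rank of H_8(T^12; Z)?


By the Kunneth formula, b_k(T^n) = C(n,k).
b_8(T^12) = C(12,8).
C(12,8) = 12!/(8!*4!) = 495

495


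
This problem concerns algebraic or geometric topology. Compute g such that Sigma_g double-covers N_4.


chi(N_4) = 2 - 4 = -2.
Double cover: chi(Sigma_g) = 2 * chi(N_4) = 2*(-2) = -4.
2 - 2g = -4, so g = (2 - (-4))/2 = 6/2 = 3

3


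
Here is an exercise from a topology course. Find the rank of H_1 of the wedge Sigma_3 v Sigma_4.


For a wedge: H_1(A v B) = H_1(A) + H_1(B).
b_1(Sigma_3) = 6, b_1(Sigma_4) = 8.
b_1 = 6 + 8 = 14

14


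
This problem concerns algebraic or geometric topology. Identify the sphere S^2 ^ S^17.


S^m ^ S^n = S^{m+n}.
k = 2 + 17 = 19

19


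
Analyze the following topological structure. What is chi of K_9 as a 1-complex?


K_9: V = 9, E = C(9,2) = 36.
chi = V - E = 9 - 36 = -27

-27


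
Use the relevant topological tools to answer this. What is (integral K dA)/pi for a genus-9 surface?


Gauss-Bonnet: integral K dA = 2*pi*chi(M).
chi(Sigma_9) = 2 - 2*9 = -16.
(integral K dA)/pi = 2*chi = 2*(-16) = -32

-32


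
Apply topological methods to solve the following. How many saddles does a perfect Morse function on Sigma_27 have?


A perfect Morse function has m_k = b_k.
For Sigma_27: b_0=1, b_1=2g=54, b_2=1.
Saddles m_1 = 2g = 54

54


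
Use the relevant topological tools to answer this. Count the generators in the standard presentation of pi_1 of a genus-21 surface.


Standard presentation: pi_1(Sigma_g) = <a_1,b_1,...,a_g,b_g | [a_1,b_1]...[a_g,b_g] = 1>.
Number of generators = 2g = 2*21 = 42

42


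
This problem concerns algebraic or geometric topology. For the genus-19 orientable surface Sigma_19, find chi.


For a closed orientable surface of genus g: chi = 2 - 2g.
Here g = 19.
chi = 2 - 2*19 = 2 - 38 = -36

-36


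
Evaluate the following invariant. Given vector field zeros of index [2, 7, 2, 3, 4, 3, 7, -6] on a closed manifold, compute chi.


Poincare-Hopf: chi(M) = sum of indices of zeros.
chi = (2) + (7) + (2) + (3) + (4) + (3) + (7) + (-6) = 22

22


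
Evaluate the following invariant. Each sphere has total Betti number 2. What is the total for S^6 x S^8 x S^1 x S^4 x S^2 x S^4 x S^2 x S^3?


Total Betti number is multiplicative under products.
Each S^d (d>=1) has total Betti number 2.
There are 8 sphere factors.
Total = 2^8 = 256

256


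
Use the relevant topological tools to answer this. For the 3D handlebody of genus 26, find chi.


A genus-g handlebody deformation retracts to a wedge of g circles.
chi(vee_g S^1) = 1 - g.
chi(H_26) = 1 - 26 = -25

-25


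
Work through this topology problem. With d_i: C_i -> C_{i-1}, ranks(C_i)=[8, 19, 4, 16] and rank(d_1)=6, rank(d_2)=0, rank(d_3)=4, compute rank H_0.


rank H_k = rank(ker d_k) - rank(im d_{k+1}).
rank(ker d_0) = rank(C_0) - rank(d_0) = 8 - 0 = 8.
rank(im d_{0+1}) = 6.
rank H_0 = 8 - 6 = 2

2


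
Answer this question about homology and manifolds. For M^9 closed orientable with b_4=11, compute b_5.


Poincare duality for closed orientable n-manifolds: b_k = b_{n-k}.
Here n = 9, so b_5 = b_4 = 11

11


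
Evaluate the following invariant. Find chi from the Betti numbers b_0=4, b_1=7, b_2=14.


chi = sum_k (-1)^k b_k.
= (4) + (-7) + (14)
= 11

11


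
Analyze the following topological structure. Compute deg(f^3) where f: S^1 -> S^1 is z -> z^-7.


deg(f) = -7. Degree is multiplicative: deg(f^3) = (deg f)^3.
deg(f^3) = (-7)^3 = -343

-343


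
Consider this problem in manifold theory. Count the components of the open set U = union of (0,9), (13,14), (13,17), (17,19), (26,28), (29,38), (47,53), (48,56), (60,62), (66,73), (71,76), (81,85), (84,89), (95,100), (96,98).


Sort and merge overlapping open intervals.
Merged: (0,9), (13,17), (17,19), (26,28), (29,38), (47,56), (60,62), (66,76), (81,89), (95,100).
Number of components = 10

10


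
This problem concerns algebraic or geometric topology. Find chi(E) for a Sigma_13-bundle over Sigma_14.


For a fiber bundle F -> E -> B (with CW structure): chi(E) = chi(B) * chi(F).
chi(Sigma_14) = -26, chi(Sigma_13) = -24.
chi(E) = (-26) * (-24) = 624

624


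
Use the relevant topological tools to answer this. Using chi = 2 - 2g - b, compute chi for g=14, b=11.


For a compact orientable surface with genus g and b boundary components: chi = 2 - 2g - b.
chi = 2 - 2*14 - 11 = 2 - 28 - 11 = -37

-37


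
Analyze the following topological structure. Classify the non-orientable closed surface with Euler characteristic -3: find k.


chi = 2 - k for closed non-orientable surfaces with k crosscaps.
-3 = 2 - k
k = 2 - (-3) = 5

5


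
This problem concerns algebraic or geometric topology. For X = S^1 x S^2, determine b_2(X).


Each S^d has Poincare polynomial 1 + t^d.
The product S^1 x S^2 has Poincare polynomial prod(1+t^d_i).
Expanding: b_0=1, b_1=1, b_2=1, b_3=1.
b_2 = 1

1


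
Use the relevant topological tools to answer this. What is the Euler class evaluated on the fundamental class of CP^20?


For any closed oriented manifold, <e(TM),[M]> = chi(M).
chi(CP^20) = 20+1 = 21

21


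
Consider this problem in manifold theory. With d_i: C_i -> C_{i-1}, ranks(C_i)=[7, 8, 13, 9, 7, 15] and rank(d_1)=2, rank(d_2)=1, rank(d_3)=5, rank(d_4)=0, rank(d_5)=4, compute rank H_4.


rank H_k = rank(ker d_k) - rank(im d_{k+1}).
rank(ker d_4) = rank(C_4) - rank(d_4) = 7 - 0 = 7.
rank(im d_{4+1}) = 4.
rank H_4 = 7 - 4 = 3

3
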